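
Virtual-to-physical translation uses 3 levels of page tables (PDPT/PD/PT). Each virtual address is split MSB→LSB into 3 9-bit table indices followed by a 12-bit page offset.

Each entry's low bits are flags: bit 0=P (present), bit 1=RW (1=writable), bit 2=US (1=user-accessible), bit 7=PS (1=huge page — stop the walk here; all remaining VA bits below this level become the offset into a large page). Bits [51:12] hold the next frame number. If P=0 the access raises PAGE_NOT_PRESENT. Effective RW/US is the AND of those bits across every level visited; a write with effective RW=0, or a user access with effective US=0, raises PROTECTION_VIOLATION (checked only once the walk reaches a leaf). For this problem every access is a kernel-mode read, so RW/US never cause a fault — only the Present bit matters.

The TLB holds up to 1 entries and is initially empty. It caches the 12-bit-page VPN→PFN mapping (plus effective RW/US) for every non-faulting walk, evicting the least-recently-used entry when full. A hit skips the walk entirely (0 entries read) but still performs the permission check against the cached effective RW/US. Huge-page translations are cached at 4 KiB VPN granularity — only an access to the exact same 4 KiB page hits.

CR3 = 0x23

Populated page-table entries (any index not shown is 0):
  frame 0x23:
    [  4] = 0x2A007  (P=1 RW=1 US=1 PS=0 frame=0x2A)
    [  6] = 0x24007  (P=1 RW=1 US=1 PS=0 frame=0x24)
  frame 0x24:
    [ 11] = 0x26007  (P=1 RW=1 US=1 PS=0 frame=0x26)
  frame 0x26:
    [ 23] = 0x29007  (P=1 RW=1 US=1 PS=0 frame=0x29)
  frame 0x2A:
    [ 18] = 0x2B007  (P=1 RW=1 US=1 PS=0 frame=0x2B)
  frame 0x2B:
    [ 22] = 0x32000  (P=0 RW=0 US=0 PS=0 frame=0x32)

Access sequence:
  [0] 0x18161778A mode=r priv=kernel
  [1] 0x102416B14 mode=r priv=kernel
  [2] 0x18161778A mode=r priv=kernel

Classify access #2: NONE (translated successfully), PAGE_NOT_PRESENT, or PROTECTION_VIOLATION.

Trace:
#0 VA=0x18161778A (r,kernel):
  [0] read 0x23 idx=6: raw=0x24007 flags P=1 W=1 U=1 S=0
  [1] read 0x24 idx=11: raw=0x26007 flags P=1 W=1 U=1 S=0
  [2] read 0x26 idx=23: raw=0x29007 flags P=1 W=1 U=1 S=0
  ⇒ phys 0x2978A  [3 reads]
#1 VA=0x102416B14 (r,kernel):
  [0] read 0x23 idx=4: raw=0x2A007 flags P=1 W=1 U=1 S=0
  [1] read 0x2A idx=18: raw=0x2B007 flags P=1 W=1 U=1 S=0
  [2] read 0x2B idx=22: raw=0x32000 flags P=0 W=0 U=0 S=0
  ✗ PAGE_NOT_PRESENT  [3 reads]
#2 VA=0x18161778A (r,kernel):
  TLB hit vpn=0x181617 → PA=0x2978A

Access #2 fault: NONE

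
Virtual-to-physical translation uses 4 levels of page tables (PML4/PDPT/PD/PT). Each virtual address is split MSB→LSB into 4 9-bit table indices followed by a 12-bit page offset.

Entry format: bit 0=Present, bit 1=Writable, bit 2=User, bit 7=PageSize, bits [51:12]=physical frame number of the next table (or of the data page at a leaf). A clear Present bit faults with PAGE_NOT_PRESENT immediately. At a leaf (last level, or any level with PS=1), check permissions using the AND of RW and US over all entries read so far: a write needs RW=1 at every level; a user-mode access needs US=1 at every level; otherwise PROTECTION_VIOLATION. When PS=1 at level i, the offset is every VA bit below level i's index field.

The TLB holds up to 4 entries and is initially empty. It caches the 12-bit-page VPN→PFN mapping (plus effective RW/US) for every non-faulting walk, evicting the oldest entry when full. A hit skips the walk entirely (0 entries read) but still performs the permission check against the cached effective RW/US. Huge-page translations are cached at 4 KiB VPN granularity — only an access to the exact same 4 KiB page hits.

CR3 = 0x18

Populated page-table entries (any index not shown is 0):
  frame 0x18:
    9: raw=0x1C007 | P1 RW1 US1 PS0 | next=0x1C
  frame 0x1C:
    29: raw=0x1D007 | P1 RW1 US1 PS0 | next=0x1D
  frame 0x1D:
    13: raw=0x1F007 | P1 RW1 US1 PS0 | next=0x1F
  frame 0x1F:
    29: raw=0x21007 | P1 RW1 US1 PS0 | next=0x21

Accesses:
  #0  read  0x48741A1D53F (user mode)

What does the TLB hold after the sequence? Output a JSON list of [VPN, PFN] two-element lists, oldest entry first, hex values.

Per-access translation:
#0 VA=0x48741A1D53F (r,user):
  L0: frame=0x18 idx=9 entry=0x1C007 [P=1 RW=1 US=1 PS=0]
  L1: frame=0x1C idx=29 entry=0x1D007 [P=1 RW=1 US=1 PS=0]
  L2: frame=0x1D idx=13 entry=0x1F007 [P=1 RW=1 US=1 PS=0]
  L3: frame=0x1F idx=29 entry=0x21007 [P=1 RW=1 US=1 PS=0]
  ⇒ phys 0x2153F  [4 reads]

TLB: [["0x48741A1D", "0x21"]]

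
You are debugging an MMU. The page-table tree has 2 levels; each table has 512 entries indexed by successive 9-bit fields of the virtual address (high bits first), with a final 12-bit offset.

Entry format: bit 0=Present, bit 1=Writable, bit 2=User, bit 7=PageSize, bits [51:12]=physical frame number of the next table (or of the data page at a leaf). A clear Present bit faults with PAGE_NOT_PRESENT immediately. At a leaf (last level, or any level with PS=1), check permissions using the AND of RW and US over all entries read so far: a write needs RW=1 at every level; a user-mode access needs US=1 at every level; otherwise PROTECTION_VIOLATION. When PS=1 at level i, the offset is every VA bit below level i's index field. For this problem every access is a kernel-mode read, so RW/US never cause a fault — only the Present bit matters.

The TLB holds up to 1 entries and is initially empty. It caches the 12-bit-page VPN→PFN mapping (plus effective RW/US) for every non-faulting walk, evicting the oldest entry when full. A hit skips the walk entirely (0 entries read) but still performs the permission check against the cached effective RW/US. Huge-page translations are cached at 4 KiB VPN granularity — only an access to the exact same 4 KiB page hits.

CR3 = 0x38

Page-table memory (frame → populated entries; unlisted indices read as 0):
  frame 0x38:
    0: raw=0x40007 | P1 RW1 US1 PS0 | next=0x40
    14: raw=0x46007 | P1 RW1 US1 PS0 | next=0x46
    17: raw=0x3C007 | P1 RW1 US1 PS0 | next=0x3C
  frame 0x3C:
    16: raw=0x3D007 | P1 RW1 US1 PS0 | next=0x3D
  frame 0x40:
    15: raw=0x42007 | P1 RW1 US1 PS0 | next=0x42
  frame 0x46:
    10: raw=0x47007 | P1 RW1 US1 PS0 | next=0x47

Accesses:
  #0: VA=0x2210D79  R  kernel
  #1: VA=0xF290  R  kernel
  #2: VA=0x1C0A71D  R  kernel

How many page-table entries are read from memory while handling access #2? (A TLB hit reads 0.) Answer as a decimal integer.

Walk each access:
#0 VA=0x2210D79 (r,kernel):
  L0: frame=0x38 idx=17 entry=0x3C007 [P=1 RW=1 US=1 PS=0]
  L1: frame=0x3C idx=16 entry=0x3D007 [P=1 RW=1 US=1 PS=0]
  → PA=0x3DD79  (2 entries read)
#1 VA=0xF290 (r,kernel):
  L0: frame=0x38 idx=0 entry=0x40007 [P=1 RW=1 US=1 PS=0]
  L1: frame=0x40 idx=15 entry=0x42007 [P=1 RW=1 US=1 PS=0]
  → PA=0x42290  (2 entries read)
#2 VA=0x1C0A71D (r,kernel):
  L0: frame=0x38 idx=14 entry=0x46007 [P=1 RW=1 US=1 PS=0]
  L1: frame=0x46 idx=10 entry=0x47007 [P=1 RW=1 US=1 PS=0]
  → PA=0x4771D  (2 entries read)

Entries read for #2: 2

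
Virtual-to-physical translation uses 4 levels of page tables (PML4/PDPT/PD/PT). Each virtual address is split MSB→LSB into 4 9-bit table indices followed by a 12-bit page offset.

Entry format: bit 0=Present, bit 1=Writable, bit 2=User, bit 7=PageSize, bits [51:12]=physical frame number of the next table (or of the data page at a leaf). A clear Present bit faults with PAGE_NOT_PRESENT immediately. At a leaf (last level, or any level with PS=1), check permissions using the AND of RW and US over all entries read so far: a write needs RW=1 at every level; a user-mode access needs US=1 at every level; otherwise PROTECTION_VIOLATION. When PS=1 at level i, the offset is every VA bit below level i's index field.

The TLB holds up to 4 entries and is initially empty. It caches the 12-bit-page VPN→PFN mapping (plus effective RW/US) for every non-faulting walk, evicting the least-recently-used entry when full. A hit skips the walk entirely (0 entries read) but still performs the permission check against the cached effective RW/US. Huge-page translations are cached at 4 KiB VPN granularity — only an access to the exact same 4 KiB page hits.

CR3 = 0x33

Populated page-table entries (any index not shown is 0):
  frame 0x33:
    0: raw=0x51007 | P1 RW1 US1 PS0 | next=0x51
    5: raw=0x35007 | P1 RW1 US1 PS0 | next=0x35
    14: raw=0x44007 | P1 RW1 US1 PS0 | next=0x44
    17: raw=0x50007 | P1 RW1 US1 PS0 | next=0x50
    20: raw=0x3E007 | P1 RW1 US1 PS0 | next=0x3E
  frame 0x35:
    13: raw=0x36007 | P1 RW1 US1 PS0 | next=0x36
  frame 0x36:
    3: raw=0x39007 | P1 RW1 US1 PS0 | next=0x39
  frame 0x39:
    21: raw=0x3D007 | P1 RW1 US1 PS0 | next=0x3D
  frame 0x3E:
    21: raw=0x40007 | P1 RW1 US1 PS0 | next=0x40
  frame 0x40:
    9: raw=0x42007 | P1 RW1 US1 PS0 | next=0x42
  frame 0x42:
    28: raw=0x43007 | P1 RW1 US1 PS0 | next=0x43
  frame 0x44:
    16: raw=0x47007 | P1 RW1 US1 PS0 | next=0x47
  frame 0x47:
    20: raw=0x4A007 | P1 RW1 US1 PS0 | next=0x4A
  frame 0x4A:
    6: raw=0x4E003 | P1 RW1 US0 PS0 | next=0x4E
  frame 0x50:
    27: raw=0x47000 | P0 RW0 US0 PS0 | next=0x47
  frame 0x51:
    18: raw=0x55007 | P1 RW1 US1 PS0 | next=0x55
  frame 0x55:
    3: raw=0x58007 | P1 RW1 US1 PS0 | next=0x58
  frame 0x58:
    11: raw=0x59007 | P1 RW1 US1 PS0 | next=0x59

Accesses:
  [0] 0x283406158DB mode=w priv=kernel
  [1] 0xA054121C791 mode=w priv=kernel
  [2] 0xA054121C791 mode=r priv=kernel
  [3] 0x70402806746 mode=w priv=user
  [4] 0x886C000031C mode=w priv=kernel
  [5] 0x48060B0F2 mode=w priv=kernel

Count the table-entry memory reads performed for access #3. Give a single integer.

Per-access translation:
#0 VA=0x283406158DB (w,kernel):
  L0 @0x33[5] → 0x35007  P=1,RW=1,US=1,PS=0
  L1 @0x35[13] → 0x36007  P=1,RW=1,US=1,PS=0
  L2 @0x36[3] → 0x39007  P=1,RW=1,US=1,PS=0
  L3 @0x39[21] → 0x3D007  P=1,RW=1,US=1,PS=0
  → PA=0x3D8DB  (4 entries read)
#1 VA=0xA054121C791 (w,kernel):
  L0 @0x33[20] → 0x3E007  P=1,RW=1,US=1,PS=0
  L1 @0x3E[21] → 0x40007  P=1,RW=1,US=1,PS=0
  L2 @0x40[9] → 0x42007  P=1,RW=1,US=1,PS=0
  L3 @0x42[28] → 0x43007  P=1,RW=1,US=1,PS=0
  → PA=0x43791  (4 entries read)
#2 VA=0xA054121C791 (r,kernel):
  TLB hit vpn=0xA054121C → PA=0x43791
#3 VA=0x70402806746 (w,user):
  L0 @0x33[14] → 0x44007  P=1,RW=1,US=1,PS=0
  L1 @0x44[16] → 0x47007  P=1,RW=1,US=1,PS=0
  L2 @0x47[20] → 0x4A007  P=1,RW=1,US=1,PS=0
  L3 @0x4A[6] → 0x4E003  P=1,RW=1,US=0,PS=0
  → PROTECTION_VIOLATION  (4 entries read)
#4 VA=0x886C000031C (w,kernel):
  L0 @0x33[17] → 0x50007  P=1,RW=1,US=1,PS=0
  L1 @0x50[27] → 0x47000  P=0,RW=0,US=0,PS=0
  → PAGE_NOT_PRESENT  (2 entries read)
#5 VA=0x48060B0F2 (w,kernel):
  L0 @0x33[0] → 0x51007  P=1,RW=1,US=1,PS=0
  L1 @0x51[18] → 0x55007  P=1,RW=1,US=1,PS=0
  L2 @0x55[3] → 0x58007  P=1,RW=1,US=1,PS=0
  L3 @0x58[11] → 0x59007  P=1,RW=1,US=1,PS=0
  → PA=0x590F2  (4 entries read)

Entries read for #3: 4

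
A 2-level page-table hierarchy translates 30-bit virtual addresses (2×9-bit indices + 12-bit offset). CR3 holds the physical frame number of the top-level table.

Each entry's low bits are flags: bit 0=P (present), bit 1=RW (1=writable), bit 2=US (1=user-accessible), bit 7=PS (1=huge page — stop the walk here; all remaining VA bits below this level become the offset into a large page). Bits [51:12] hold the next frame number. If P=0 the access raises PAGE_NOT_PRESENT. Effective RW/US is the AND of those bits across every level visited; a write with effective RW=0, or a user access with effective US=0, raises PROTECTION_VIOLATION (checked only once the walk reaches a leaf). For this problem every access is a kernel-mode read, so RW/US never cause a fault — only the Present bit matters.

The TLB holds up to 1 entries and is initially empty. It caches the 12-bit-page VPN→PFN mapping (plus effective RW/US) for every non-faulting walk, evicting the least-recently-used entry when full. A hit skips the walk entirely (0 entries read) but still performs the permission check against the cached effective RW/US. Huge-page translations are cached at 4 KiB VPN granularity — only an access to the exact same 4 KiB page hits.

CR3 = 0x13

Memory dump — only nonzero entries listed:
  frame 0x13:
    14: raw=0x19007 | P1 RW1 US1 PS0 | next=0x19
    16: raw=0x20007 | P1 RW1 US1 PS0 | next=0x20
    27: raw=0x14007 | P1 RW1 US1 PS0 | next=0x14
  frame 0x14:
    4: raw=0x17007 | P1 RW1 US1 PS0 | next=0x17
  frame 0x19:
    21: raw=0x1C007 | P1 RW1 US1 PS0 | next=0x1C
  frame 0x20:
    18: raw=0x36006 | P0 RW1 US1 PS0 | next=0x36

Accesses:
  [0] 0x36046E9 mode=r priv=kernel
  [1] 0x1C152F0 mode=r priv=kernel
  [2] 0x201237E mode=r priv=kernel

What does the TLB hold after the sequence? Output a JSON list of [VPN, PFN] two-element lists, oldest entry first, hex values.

Walk each access:
#0 VA=0x36046E9 (r,kernel):
  lvl0: tbl 0x13, slot 27 ⇒ 0x14007 (P1/RW1/US1/PS0)
  lvl1: tbl 0x14, slot 4 ⇒ 0x17007 (P1/RW1/US1/PS0)
  ⇒ phys 0x176E9  [2 reads]
#1 VA=0x1C152F0 (r,kernel):
  lvl0: tbl 0x13, slot 14 ⇒ 0x19007 (P1/RW1/US1/PS0)
  lvl1: tbl 0x19, slot 21 ⇒ 0x1C007 (P1/RW1/US1/PS0)
  ⇒ phys 0x1C2F0  [2 reads]
#2 VA=0x201237E (r,kernel):
  lvl0: tbl 0x13, slot 16 ⇒ 0x20007 (P1/RW1/US1/PS0)
  lvl1: tbl 0x20, slot 18 ⇒ 0x36006 (P0/RW1/US1/PS0)
  → PAGE_NOT_PRESENT  (2 entries read)

TLB: [["0x1C15", "0x1C"]]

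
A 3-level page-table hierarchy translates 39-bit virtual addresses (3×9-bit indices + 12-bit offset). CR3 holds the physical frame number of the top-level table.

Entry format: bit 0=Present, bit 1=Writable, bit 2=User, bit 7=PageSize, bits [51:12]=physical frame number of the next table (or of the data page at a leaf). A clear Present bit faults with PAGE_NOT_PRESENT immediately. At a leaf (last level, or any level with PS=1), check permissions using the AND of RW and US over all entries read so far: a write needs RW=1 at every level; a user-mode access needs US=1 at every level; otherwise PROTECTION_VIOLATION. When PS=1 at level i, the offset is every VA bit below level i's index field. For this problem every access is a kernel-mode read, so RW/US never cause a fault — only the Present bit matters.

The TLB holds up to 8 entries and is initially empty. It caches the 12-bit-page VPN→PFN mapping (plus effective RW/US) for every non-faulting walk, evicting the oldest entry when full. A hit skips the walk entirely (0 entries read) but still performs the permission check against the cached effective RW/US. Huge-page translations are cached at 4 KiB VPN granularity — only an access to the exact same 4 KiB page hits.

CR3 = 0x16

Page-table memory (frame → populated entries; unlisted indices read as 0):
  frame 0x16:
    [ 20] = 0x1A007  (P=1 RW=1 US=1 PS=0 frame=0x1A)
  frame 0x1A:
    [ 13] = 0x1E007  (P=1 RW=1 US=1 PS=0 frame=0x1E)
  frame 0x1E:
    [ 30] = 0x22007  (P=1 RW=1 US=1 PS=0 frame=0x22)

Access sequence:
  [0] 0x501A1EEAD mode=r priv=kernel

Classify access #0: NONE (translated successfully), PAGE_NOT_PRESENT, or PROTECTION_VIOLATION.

Walk each access:
#0 VA=0x501A1EEAD (r,kernel):
  L0 @0x16[20] → 0x1A007  P=1,RW=1,US=1,PS=0
  L1 @0x1A[13] → 0x1E007  P=1,RW=1,US=1,PS=0
  L2 @0x1E[30] → 0x22007  P=1,RW=1,US=1,PS=0
  ⇒ phys 0x22EAD  [3 reads]

Access #0 fault: NONE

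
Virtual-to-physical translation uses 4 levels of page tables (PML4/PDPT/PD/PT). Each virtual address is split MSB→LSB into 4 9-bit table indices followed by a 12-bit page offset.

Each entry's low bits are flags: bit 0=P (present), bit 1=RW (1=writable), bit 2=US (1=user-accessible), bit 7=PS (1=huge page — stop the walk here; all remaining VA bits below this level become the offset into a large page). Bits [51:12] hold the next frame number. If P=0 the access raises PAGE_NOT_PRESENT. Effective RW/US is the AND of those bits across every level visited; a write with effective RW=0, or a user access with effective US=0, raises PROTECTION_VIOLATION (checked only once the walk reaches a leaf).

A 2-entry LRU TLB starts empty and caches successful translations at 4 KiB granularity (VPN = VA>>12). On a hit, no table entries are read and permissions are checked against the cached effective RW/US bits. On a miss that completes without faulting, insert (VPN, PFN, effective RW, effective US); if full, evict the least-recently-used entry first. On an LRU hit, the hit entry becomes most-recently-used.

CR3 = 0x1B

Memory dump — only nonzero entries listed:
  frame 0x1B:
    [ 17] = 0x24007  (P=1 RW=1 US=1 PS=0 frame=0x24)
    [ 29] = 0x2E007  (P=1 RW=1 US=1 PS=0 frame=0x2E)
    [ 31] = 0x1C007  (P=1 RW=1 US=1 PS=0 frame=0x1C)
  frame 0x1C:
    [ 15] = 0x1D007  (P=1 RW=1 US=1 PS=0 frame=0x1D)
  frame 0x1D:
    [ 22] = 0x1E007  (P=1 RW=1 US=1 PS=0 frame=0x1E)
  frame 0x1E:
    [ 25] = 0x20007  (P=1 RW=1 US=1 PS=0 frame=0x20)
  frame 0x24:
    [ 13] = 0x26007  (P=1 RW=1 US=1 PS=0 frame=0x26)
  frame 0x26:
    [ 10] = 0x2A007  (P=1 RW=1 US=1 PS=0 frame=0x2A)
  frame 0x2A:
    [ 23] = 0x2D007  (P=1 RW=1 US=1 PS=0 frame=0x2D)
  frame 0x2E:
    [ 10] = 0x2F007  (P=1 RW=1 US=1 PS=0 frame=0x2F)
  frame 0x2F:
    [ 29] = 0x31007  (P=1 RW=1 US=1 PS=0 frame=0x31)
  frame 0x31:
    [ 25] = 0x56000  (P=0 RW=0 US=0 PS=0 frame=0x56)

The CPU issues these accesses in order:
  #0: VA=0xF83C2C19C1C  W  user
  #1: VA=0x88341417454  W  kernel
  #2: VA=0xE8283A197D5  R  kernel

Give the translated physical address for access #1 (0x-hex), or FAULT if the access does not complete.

Trace:
#0 VA=0xF83C2C19C1C (w,user):
  L0 @0x1B[31] → 0x1C007  P=1,RW=1,US=1,PS=0
  L1 @0x1C[15] → 0x1D007  P=1,RW=1,US=1,PS=0
  L2 @0x1D[22] → 0x1E007  P=1,RW=1,US=1,PS=0
  L3 @0x1E[25] → 0x20007  P=1,RW=1,US=1,PS=0
  ⇒ phys 0x20C1C  [4 reads]
#1 VA=0x88341417454 (w,kernel):
  L0 @0x1B[17] → 0x24007  P=1,RW=1,US=1,PS=0
  L1 @0x24[13] → 0x26007  P=1,RW=1,US=1,PS=0
  L2 @0x26[10] → 0x2A007  P=1,RW=1,US=1,PS=0
  L3 @0x2A[23] → 0x2D007  P=1,RW=1,US=1,PS=0
  ⇒ phys 0x2D454  [4 reads]
#2 VA=0xE8283A197D5 (r,kernel):
  L0 @0x1B[29] → 0x2E007  P=1,RW=1,US=1,PS=0
  L1 @0x2E[10] → 0x2F007  P=1,RW=1,US=1,PS=0
  L2 @0x2F[29] → 0x31007  P=1,RW=1,US=1,PS=0
  L3 @0x31[25] → 0x56000  P=0,RW=0,US=0,PS=0
  ✗ PAGE_NOT_PRESENT  [4 reads]

Access #1 PA: 0x2D454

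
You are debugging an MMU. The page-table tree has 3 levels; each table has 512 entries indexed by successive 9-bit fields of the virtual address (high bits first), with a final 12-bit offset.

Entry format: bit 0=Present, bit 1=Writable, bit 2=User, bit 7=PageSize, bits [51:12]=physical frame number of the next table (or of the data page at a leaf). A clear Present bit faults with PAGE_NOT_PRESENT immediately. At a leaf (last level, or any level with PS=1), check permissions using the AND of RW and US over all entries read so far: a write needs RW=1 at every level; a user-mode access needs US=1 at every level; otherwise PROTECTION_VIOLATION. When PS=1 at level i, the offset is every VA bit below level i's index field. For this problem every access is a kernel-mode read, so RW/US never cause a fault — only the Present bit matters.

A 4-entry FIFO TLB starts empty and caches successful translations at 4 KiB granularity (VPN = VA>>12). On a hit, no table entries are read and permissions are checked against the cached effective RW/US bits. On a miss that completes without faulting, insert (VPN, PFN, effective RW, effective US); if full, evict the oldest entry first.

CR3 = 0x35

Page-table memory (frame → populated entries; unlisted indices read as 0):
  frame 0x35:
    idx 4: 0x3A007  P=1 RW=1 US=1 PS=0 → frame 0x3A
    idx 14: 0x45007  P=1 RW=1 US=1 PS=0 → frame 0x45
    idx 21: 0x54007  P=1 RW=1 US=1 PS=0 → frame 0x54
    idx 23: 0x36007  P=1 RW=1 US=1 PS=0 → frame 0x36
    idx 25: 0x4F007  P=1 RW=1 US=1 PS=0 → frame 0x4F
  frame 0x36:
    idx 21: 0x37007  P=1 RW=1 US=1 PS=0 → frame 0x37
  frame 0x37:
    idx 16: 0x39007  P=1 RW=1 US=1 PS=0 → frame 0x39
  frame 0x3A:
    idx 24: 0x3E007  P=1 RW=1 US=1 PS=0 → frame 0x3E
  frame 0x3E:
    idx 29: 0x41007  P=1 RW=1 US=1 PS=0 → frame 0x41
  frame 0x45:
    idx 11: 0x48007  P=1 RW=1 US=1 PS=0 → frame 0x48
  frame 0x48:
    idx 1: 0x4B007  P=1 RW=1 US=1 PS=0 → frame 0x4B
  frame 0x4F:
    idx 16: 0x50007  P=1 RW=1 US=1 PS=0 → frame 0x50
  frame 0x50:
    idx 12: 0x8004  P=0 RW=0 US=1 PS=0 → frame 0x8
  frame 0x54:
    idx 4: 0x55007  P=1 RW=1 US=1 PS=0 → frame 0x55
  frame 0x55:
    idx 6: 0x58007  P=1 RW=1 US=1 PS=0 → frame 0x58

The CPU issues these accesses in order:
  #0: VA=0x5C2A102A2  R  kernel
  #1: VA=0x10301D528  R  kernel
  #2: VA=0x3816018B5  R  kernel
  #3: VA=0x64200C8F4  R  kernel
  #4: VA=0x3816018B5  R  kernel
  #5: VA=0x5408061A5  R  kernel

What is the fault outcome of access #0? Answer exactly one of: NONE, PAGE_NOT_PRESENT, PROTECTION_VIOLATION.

Trace:
#0 VA=0x5C2A102A2 (r,kernel):
  L0: frame=0x35 idx=23 entry=0x36007 [P=1 RW=1 US=1 PS=0]
  L1: frame=0x36 idx=21 entry=0x37007 [P=1 RW=1 US=1 PS=0]
  L2: frame=0x37 idx=16 entry=0x39007 [P=1 RW=1 US=1 PS=0]
  → PA=0x392A2  (3 entries read)
#1 VA=0x10301D528 (r,kernel):
  L0: frame=0x35 idx=4 entry=0x3A007 [P=1 RW=1 US=1 PS=0]
  L1: frame=0x3A idx=24 entry=0x3E007 [P=1 RW=1 US=1 PS=0]
  L2: frame=0x3E idx=29 entry=0x41007 [P=1 RW=1 US=1 PS=0]
  → PA=0x41528  (3 entries read)
#2 VA=0x3816018B5 (r,kernel):
  L0: frame=0x35 idx=14 entry=0x45007 [P=1 RW=1 US=1 PS=0]
  L1: frame=0x45 idx=11 entry=0x48007 [P=1 RW=1 US=1 PS=0]
  L2: frame=0x48 idx=1 entry=0x4B007 [P=1 RW=1 US=1 PS=0]
  → PA=0x4B8B5  (3 entries read)
#3 VA=0x64200C8F4 (r,kernel):
  L0: frame=0x35 idx=25 entry=0x4F007 [P=1 RW=1 US=1 PS=0]
  L1: frame=0x4F idx=16 entry=0x50007 [P=1 RW=1 US=1 PS=0]
  L2: frame=0x50 idx=12 entry=0x8004 [P=0 RW=0 US=1 PS=0]
  → PAGE_NOT_PRESENT  (3 entries read)
#4 VA=0x3816018B5 (r,kernel):
  TLB hit vpn=0x381601 → PA=0x4B8B5
#5 VA=0x5408061A5 (r,kernel):
  L0: frame=0x35 idx=21 entry=0x54007 [P=1 RW=1 US=1 PS=0]
  L1: frame=0x54 idx=4 entry=0x55007 [P=1 RW=1 US=1 PS=0]
  L2: frame=0x55 idx=6 entry=0x58007 [P=1 RW=1 US=1 PS=0]
  → PA=0x581A5  (3 entries read)

Access #0 fault: NONE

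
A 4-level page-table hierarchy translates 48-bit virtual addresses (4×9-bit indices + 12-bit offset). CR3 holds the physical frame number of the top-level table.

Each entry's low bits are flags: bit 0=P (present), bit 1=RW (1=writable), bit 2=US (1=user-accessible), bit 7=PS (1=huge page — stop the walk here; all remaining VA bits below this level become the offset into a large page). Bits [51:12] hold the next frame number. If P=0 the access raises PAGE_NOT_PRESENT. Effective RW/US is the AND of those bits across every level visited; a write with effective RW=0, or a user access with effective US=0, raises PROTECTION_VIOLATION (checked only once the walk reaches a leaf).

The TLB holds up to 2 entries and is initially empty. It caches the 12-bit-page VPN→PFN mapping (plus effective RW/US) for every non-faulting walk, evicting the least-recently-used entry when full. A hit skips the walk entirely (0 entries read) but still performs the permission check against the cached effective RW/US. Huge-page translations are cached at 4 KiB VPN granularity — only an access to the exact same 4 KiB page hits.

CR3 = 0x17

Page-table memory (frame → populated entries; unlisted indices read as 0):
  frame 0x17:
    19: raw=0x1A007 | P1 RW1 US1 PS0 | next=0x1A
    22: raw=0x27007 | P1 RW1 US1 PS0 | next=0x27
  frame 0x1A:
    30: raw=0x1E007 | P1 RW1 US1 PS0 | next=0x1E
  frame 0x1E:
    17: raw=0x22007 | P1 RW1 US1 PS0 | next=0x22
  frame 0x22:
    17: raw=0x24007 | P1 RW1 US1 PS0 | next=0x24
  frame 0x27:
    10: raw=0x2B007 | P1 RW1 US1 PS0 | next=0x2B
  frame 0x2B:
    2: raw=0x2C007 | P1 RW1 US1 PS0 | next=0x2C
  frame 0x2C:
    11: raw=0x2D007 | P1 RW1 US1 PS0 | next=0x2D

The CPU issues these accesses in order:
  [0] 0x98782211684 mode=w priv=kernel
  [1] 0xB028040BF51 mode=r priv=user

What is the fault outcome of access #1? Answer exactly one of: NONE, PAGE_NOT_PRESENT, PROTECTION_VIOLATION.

Per-access translation:
#0 VA=0x98782211684 (w,kernel):
  L0: frame=0x17 idx=19 entry=0x1A007 [P=1 RW=1 US=1 PS=0]
  L1: frame=0x1A idx=30 entry=0x1E007 [P=1 RW=1 US=1 PS=0]
  L2: frame=0x1E idx=17 entry=0x22007 [P=1 RW=1 US=1 PS=0]
  L3: frame=0x22 idx=17 entry=0x24007 [P=1 RW=1 US=1 PS=0]
  ✓ 0x24684  — 4 lookups
#1 VA=0xB028040BF51 (r,user):
  L0: frame=0x17 idx=22 entry=0x27007 [P=1 RW=1 US=1 PS=0]
  L1: frame=0x27 idx=10 entry=0x2B007 [P=1 RW=1 US=1 PS=0]
  L2: frame=0x2B idx=2 entry=0x2C007 [P=1 RW=1 US=1 PS=0]
  L3: frame=0x2C idx=11 entry=0x2D007 [P=1 RW=1 US=1 PS=0]
  ✓ 0x2DF51  — 4 lookups

Access #1 fault: NONE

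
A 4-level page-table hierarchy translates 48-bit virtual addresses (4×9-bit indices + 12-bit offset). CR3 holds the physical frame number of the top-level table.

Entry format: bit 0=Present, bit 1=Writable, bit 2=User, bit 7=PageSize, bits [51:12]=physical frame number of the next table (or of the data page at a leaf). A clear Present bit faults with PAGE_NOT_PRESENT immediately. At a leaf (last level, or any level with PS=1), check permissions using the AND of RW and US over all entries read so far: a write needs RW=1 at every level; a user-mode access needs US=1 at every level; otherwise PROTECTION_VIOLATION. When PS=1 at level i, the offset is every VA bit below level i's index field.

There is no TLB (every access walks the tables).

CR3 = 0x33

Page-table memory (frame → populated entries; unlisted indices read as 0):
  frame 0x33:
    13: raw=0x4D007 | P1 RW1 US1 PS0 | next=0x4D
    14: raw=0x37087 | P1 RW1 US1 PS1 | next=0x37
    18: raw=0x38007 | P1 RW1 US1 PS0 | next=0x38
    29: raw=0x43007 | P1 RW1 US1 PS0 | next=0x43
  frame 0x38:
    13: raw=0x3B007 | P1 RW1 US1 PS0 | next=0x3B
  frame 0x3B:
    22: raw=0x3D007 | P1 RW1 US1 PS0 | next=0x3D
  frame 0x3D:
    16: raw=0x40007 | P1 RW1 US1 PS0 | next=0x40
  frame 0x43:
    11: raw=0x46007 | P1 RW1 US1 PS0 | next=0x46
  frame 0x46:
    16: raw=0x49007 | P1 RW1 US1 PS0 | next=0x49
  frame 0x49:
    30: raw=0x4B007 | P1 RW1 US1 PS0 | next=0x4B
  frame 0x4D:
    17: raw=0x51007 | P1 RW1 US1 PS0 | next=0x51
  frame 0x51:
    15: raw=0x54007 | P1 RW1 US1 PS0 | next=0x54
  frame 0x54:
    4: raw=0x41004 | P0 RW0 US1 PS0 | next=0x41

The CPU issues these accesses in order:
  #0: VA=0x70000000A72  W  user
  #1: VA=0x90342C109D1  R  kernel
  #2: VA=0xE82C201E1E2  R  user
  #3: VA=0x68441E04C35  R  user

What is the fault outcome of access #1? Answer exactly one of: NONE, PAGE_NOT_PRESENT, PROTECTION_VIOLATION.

Walk each access:
#0 VA=0x70000000A72 (w,user):
  [0] read 0x33 idx=14: raw=0x37087 flags P=1 W=1 U=1 S=1
  ✓ 0x37A72 (huge @L0)  — 1 lookups
#1 VA=0x90342C109D1 (r,kernel):
  [0] read 0x33 idx=18: raw=0x38007 flags P=1 W=1 U=1 S=0
  [1] read 0x38 idx=13: raw=0x3B007 flags P=1 W=1 U=1 S=0
  [2] read 0x3B idx=22: raw=0x3D007 flags P=1 W=1 U=1 S=0
  [3] read 0x3D idx=16: raw=0x40007 flags P=1 W=1 U=1 S=0
  ✓ 0x409D1  — 4 lookups
#2 VA=0xE82C201E1E2 (r,user):
  [0] read 0x33 idx=29: raw=0x43007 flags P=1 W=1 U=1 S=0
  [1] read 0x43 idx=11: raw=0x46007 flags P=1 W=1 U=1 S=0
  [2] read 0x46 idx=16: raw=0x49007 flags P=1 W=1 U=1 S=0
  [3] read 0x49 idx=30: raw=0x4B007 flags P=1 W=1 U=1 S=0
  ✓ 0x4B1E2  — 4 lookups
#3 VA=0x68441E04C35 (r,user):
  [0] read 0x33 idx=13: raw=0x4D007 flags P=1 W=1 U=1 S=0
  [1] read 0x4D idx=17: raw=0x51007 flags P=1 W=1 U=1 S=0
  [2] read 0x51 idx=15: raw=0x54007 flags P=1 W=1 U=1 S=0
  [3] read 0x54 idx=4: raw=0x41004 flags P=0 W=0 U=1 S=0
  ✗ PAGE_NOT_PRESENT  [4 reads]

Access #1 fault: NONE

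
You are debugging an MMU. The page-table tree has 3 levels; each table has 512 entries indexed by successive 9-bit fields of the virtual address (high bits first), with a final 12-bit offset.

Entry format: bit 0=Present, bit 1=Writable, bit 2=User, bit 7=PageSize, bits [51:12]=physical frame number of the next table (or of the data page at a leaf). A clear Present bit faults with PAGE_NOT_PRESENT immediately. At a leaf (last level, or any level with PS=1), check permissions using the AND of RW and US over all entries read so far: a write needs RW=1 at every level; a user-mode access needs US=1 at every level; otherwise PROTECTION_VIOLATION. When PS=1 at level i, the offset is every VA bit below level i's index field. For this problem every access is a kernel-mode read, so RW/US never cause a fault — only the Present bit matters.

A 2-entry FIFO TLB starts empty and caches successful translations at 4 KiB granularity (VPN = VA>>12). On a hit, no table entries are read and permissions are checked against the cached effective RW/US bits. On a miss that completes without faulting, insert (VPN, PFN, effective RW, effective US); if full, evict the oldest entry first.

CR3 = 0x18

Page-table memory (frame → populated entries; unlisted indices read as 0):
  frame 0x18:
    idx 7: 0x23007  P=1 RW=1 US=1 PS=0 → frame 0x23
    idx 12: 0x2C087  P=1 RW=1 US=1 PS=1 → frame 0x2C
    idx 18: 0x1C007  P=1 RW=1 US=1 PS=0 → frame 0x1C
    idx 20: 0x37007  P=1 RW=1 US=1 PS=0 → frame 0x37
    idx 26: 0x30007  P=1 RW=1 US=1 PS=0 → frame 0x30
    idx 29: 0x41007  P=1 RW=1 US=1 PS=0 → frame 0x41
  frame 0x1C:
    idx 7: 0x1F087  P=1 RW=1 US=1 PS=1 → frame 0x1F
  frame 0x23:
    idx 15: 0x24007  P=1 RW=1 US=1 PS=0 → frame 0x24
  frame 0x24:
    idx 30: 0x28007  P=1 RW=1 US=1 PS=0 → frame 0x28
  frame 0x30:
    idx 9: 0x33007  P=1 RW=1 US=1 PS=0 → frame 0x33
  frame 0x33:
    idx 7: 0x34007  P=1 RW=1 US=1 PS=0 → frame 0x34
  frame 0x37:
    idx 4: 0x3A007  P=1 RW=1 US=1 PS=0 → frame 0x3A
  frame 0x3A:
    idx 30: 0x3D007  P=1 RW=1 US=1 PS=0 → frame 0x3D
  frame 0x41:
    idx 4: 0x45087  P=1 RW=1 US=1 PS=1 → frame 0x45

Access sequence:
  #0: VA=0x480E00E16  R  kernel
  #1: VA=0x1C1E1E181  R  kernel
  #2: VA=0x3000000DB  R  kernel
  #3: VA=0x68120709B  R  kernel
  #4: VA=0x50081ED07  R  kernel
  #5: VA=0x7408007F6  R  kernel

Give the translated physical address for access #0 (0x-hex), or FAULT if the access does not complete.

Trace:
#0 VA=0x480E00E16 (r,kernel):
  lvl0: tbl 0x18, slot 18 ⇒ 0x1C007 (P1/RW1/US1/PS0)
  lvl1: tbl 0x1C, slot 7 ⇒ 0x1F087 (P1/RW1/US1/PS1)
  ✓ 0x1FE16 (huge @L1)  — 2 lookups
#1 VA=0x1C1E1E181 (r,kernel):
  lvl0: tbl 0x18, slot 7 ⇒ 0x23007 (P1/RW1/US1/PS0)
  lvl1: tbl 0x23, slot 15 ⇒ 0x24007 (P1/RW1/US1/PS0)
  lvl2: tbl 0x24, slot 30 ⇒ 0x28007 (P1/RW1/US1/PS0)
  ✓ 0x28181  — 3 lookups
#2 VA=0x3000000DB (r,kernel):
  lvl0: tbl 0x18, slot 12 ⇒ 0x2C087 (P1/RW1/US1/PS1)
  ✓ 0x2C0DB (huge @L0)  — 1 lookups
#3 VA=0x68120709B (r,kernel):
  lvl0: tbl 0x18, slot 26 ⇒ 0x30007 (P1/RW1/US1/PS0)
  lvl1: tbl 0x30, slot 9 ⇒ 0x33007 (P1/RW1/US1/PS0)
  lvl2: tbl 0x33, slot 7 ⇒ 0x34007 (P1/RW1/US1/PS0)
  ✓ 0x3409B  — 3 lookups
#4 VA=0x50081ED07 (r,kernel):
  lvl0: tbl 0x18, slot 20 ⇒ 0x37007 (P1/RW1/US1/PS0)
  lvl1: tbl 0x37, slot 4 ⇒ 0x3A007 (P1/RW1/US1/PS0)
  lvl2: tbl 0x3A, slot 30 ⇒ 0x3D007 (P1/RW1/US1/PS0)
  ✓ 0x3DD07  — 3 lookups
#5 VA=0x7408007F6 (r,kernel):
  lvl0: tbl 0x18, slot 29 ⇒ 0x41007 (P1/RW1/US1/PS0)
  lvl1: tbl 0x41, slot 4 ⇒ 0x45087 (P1/RW1/US1/PS1)
  ✓ 0x457F6 (huge @L1)  — 2 lookups

Access #0 PA: 0x1FE16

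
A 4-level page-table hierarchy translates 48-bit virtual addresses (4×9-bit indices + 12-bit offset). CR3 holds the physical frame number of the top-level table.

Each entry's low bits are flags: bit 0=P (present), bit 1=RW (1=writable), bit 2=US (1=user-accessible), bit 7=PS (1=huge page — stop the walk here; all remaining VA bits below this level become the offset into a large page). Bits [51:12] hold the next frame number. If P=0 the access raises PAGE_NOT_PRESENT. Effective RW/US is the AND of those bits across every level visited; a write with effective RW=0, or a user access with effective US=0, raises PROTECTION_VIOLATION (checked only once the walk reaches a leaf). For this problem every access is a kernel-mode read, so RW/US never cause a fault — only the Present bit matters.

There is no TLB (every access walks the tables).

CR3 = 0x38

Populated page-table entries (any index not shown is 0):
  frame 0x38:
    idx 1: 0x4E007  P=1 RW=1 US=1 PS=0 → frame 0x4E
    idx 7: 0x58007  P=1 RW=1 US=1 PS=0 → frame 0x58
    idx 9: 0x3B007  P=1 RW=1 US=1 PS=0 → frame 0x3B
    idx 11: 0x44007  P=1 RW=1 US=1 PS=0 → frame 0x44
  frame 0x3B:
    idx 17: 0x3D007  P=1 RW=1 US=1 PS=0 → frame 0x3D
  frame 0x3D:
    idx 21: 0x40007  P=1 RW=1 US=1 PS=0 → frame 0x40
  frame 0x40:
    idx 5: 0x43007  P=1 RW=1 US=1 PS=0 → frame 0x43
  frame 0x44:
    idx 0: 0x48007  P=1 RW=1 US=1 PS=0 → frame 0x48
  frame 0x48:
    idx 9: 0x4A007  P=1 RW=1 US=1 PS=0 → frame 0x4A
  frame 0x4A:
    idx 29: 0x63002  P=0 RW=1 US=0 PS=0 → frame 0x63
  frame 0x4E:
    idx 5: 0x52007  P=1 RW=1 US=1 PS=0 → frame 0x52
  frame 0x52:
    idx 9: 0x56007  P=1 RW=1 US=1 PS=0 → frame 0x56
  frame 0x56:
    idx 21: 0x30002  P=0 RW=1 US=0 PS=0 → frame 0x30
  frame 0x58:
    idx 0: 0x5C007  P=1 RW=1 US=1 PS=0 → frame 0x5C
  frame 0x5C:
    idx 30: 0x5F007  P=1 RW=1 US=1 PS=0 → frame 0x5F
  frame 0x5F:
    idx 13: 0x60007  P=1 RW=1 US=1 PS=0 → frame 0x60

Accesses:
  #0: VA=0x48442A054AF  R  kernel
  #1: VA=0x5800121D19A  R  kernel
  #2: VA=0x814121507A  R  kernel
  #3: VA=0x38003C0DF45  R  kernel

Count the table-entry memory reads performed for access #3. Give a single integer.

Per-access translation:
#0 VA=0x48442A054AF (r,kernel):
  lvl0: tbl 0x38, slot 9 ⇒ 0x3B007 (P1/RW1/US1/PS0)
  lvl1: tbl 0x3B, slot 17 ⇒ 0x3D007 (P1/RW1/US1/PS0)
  lvl2: tbl 0x3D, slot 21 ⇒ 0x40007 (P1/RW1/US1/PS0)
  lvl3: tbl 0x40, slot 5 ⇒ 0x43007 (P1/RW1/US1/PS0)
  → PA=0x434AF  (4 entries read)
#1 VA=0x5800121D19A (r,kernel):
  lvl0: tbl 0x38, slot 11 ⇒ 0x44007 (P1/RW1/US1/PS0)
  lvl1: tbl 0x44, slot 0 ⇒ 0x48007 (P1/RW1/US1/PS0)
  lvl2: tbl 0x48, slot 9 ⇒ 0x4A007 (P1/RW1/US1/PS0)
  lvl3: tbl 0x4A, slot 29 ⇒ 0x63002 (P0/RW1/US0/PS0)
  → PAGE_NOT_PRESENT  (4 entries read)
#2 VA=0x814121507A (r,kernel):
  lvl0: tbl 0x38, slot 1 ⇒ 0x4E007 (P1/RW1/US1/PS0)
  lvl1: tbl 0x4E, slot 5 ⇒ 0x52007 (P1/RW1/US1/PS0)
  lvl2: tbl 0x52, slot 9 ⇒ 0x56007 (P1/RW1/US1/PS0)
  lvl3: tbl 0x56, slot 21 ⇒ 0x30002 (P0/RW1/US0/PS0)
  → PAGE_NOT_PRESENT  (4 entries read)
#3 VA=0x38003C0DF45 (r,kernel):
  lvl0: tbl 0x38, slot 7 ⇒ 0x58007 (P1/RW1/US1/PS0)
  lvl1: tbl 0x58, slot 0 ⇒ 0x5C007 (P1/RW1/US1/PS0)
  lvl2: tbl 0x5C, slot 30 ⇒ 0x5F007 (P1/RW1/US1/PS0)
  lvl3: tbl 0x5F, slot 13 ⇒ 0x60007 (P1/RW1/US1/PS0)
  → PA=0x60F45  (4 entries read)

Entries read for #3: 4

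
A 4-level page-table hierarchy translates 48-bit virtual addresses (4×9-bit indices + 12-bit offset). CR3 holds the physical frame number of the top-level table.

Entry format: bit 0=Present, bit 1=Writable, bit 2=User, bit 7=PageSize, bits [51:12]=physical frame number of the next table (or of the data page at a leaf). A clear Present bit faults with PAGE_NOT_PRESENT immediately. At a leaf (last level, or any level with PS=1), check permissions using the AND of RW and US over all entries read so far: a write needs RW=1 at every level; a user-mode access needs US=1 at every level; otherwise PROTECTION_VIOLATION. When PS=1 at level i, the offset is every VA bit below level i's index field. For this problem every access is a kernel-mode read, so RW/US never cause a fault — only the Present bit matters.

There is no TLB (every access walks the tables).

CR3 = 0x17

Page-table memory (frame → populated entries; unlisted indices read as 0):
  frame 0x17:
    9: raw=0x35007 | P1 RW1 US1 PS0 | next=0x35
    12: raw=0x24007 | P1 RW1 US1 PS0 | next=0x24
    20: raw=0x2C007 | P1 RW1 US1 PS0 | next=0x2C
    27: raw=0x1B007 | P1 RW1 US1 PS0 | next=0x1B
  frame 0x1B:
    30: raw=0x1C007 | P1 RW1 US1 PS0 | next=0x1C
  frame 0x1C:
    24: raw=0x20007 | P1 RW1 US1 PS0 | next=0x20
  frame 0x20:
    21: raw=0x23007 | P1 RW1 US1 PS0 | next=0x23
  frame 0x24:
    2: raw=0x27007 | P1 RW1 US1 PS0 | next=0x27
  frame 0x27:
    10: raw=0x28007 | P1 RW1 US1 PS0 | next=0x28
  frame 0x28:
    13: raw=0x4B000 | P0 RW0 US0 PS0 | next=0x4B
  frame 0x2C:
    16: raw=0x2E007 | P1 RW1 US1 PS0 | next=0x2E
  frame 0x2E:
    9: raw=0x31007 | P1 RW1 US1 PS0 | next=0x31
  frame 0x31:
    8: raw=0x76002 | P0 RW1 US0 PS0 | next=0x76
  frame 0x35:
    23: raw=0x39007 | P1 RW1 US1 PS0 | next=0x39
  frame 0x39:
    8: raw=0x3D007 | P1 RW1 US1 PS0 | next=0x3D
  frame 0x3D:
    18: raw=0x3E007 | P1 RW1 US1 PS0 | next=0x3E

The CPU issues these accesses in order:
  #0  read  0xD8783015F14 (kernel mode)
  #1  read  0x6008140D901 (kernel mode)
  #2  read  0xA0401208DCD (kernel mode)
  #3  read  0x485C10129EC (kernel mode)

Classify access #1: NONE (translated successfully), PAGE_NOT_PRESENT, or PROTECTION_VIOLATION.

Trace:
#0 VA=0xD8783015F14 (r,kernel):
  lvl0: tbl 0x17, slot 27 ⇒ 0x1B007 (P1/RW1/US1/PS0)
  lvl1: tbl 0x1B, slot 30 ⇒ 0x1C007 (P1/RW1/US1/PS0)
  lvl2: tbl 0x1C, slot 24 ⇒ 0x20007 (P1/RW1/US1/PS0)
  lvl3: tbl 0x20, slot 21 ⇒ 0x23007 (P1/RW1/US1/PS0)
  → PA=0x23F14  (4 entries read)
#1 VA=0x6008140D901 (r,kernel):
  lvl0: tbl 0x17, slot 12 ⇒ 0x24007 (P1/RW1/US1/PS0)
  lvl1: tbl 0x24, slot 2 ⇒ 0x27007 (P1/RW1/US1/PS0)
  lvl2: tbl 0x27, slot 10 ⇒ 0x28007 (P1/RW1/US1/PS0)
  lvl3: tbl 0x28, slot 13 ⇒ 0x4B000 (P0/RW0/US0/PS0)
  ⇒ fault: PAGE_NOT_PRESENT  — 4 lookups
#2 VA=0xA0401208DCD (r,kernel):
  lvl0: tbl 0x17, slot 20 ⇒ 0x2C007 (P1/RW1/US1/PS0)
  lvl1: tbl 0x2C, slot 16 ⇒ 0x2E007 (P1/RW1/US1/PS0)
  lvl2: tbl 0x2E, slot 9 ⇒ 0x31007 (P1/RW1/US1/PS0)
  lvl3: tbl 0x31, slot 8 ⇒ 0x76002 (P0/RW1/US0/PS0)
  ⇒ fault: PAGE_NOT_PRESENT  — 4 lookups
#3 VA=0x485C10129EC (r,kernel):
  lvl0: tbl 0x17, slot 9 ⇒ 0x35007 (P1/RW1/US1/PS0)
  lvl1: tbl 0x35, slot 23 ⇒ 0x39007 (P1/RW1/US1/PS0)
  lvl2: tbl 0x39, slot 8 ⇒ 0x3D007 (P1/RW1/US1/PS0)
  lvl3: tbl 0x3D, slot 18 ⇒ 0x3E007 (P1/RW1/US1/PS0)
  → PA=0x3E9EC  (4 entries read)

Access #1 fault: PAGE_NOT_PRESENT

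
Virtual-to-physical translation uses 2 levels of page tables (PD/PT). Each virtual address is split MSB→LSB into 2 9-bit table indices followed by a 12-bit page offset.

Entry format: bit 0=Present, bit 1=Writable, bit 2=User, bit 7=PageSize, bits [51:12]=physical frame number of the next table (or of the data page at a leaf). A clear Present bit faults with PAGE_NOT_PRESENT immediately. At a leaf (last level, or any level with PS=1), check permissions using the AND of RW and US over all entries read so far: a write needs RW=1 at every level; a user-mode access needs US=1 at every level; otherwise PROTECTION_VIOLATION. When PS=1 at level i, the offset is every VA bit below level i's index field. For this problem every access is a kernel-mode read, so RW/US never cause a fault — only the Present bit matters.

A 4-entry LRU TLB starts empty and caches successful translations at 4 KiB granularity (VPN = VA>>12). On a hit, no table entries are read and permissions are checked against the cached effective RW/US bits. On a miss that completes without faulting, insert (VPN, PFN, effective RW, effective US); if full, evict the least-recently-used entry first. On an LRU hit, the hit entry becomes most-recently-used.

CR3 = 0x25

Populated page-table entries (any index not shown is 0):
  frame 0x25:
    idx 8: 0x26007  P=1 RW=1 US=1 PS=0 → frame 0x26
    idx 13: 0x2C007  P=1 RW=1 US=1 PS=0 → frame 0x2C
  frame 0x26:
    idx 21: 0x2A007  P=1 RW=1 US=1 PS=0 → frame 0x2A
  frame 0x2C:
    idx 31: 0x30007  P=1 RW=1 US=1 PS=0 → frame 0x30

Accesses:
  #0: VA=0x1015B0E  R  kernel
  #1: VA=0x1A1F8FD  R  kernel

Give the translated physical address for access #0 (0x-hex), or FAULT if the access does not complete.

Walk each access:
#0 VA=0x1015B0E (r,kernel):
  lvl0: tbl 0x25, slot 8 ⇒ 0x26007 (P1/RW1/US1/PS0)
  lvl1: tbl 0x26, slot 21 ⇒ 0x2A007 (P1/RW1/US1/PS0)
  ⇒ phys 0x2AB0E  [2 reads]
#1 VA=0x1A1F8FD (r,kernel):
  lvl0: tbl 0x25, slot 13 ⇒ 0x2C007 (P1/RW1/US1/PS0)
  lvl1: tbl 0x2C, slot 31 ⇒ 0x30007 (P1/RW1/US1/PS0)
  ⇒ phys 0x308FD  [2 reads]

Access #0 PA: 0x2AB0E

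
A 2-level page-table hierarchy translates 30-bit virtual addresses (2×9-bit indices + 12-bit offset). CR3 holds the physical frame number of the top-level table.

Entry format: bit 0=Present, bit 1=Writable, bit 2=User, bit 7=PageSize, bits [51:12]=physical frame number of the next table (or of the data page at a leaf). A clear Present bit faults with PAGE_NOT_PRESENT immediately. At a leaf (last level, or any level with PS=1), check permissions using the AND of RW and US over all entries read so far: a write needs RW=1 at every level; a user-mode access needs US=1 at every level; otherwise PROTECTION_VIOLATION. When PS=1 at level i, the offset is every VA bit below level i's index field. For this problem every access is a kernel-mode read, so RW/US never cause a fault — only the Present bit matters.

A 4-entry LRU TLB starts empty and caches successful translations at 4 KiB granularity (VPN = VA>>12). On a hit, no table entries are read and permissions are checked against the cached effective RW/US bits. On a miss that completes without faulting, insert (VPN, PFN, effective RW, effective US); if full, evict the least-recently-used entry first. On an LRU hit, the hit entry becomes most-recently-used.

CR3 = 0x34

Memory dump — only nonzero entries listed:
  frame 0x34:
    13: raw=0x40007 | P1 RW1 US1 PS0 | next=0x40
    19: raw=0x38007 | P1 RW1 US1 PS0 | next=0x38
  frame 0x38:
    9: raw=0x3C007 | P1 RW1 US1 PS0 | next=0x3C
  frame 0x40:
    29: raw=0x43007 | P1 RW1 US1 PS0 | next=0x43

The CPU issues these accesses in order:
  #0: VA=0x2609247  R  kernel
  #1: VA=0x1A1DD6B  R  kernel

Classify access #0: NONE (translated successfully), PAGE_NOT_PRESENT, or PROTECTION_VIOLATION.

Trace:
#0 VA=0x2609247 (r,kernel):
  L0 @0x34[19] → 0x38007  P=1,RW=1,US=1,PS=0
  L1 @0x38[9] → 0x3C007  P=1,RW=1,US=1,PS=0
  ⇒ phys 0x3C247  [2 reads]
#1 VA=0x1A1DD6B (r,kernel):
  L0 @0x34[13] → 0x40007  P=1,RW=1,US=1,PS=0
  L1 @0x40[29] → 0x43007  P=1,RW=1,US=1,PS=0
  ⇒ phys 0x43D6B  [2 reads]

Access #0 fault: NONE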